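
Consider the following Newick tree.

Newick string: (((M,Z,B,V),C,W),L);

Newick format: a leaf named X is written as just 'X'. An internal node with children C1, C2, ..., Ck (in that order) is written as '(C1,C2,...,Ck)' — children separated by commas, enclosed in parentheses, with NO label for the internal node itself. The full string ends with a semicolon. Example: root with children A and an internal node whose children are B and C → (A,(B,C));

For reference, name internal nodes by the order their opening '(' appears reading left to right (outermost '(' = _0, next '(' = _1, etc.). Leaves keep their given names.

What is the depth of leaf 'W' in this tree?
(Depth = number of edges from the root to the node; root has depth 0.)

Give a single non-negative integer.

Newick: (((M,Z,B,V),C,W),L);
Naming internals by '(' encounter order: outermost '(' = _0, next = _1, ...
Query node: W
Path from root: _0 -> _1 -> W
Depth of W: 2 (number of edges from root)

Answer: 2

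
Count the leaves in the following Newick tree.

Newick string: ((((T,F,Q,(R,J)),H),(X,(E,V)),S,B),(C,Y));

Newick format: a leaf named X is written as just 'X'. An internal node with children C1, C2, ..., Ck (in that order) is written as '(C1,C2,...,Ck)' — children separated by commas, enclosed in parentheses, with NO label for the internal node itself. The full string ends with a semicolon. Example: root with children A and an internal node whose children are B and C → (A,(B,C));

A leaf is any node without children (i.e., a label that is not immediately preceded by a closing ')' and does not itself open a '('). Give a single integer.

Answer: 13

Derivation:
Newick: ((((T,F,Q,(R,J)),H),(X,(E,V)),S,B),(C,Y));
Scan left-to-right; a leaf is any maximal label run not followed by '(':
  pos 4: leaf 'T' → count = 1
  pos 6: leaf 'F' → count = 2
  pos 8: leaf 'Q' → count = 3
  pos 11: leaf 'R' → count = 4
  pos 13: leaf 'J' → count = 5
  pos 17: leaf 'H' → count = 6
  pos 21: leaf 'X' → count = 7
  pos 24: leaf 'E' → count = 8
  pos 26: leaf 'V' → count = 9
  pos 30: leaf 'S' → count = 10
  pos 32: leaf 'B' → count = 11
  pos 36: leaf 'C' → count = 12
  pos 38: leaf 'Y' → count = 13
Total leaves: 13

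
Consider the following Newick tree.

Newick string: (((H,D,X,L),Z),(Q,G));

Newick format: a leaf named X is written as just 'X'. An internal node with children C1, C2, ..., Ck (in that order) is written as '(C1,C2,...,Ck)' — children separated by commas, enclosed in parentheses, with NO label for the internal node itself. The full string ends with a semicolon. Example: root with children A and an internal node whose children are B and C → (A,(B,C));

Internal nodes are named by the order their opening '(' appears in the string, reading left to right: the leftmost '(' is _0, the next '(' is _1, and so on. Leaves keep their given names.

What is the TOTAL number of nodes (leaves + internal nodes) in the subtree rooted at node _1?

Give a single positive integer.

Newick: (((H,D,X,L),Z),(Q,G));
Locate _1: it is the '(' at position 1 (the 2nd '(' reading left to right).
Query: subtree rooted at _1
_1: subtree_size = 1 + 6
  _2: subtree_size = 1 + 4
    H: subtree_size = 1 + 0
    D: subtree_size = 1 + 0
    X: subtree_size = 1 + 0
    L: subtree_size = 1 + 0
  Z: subtree_size = 1 + 0
Total subtree size of _1: 7

Answer: 7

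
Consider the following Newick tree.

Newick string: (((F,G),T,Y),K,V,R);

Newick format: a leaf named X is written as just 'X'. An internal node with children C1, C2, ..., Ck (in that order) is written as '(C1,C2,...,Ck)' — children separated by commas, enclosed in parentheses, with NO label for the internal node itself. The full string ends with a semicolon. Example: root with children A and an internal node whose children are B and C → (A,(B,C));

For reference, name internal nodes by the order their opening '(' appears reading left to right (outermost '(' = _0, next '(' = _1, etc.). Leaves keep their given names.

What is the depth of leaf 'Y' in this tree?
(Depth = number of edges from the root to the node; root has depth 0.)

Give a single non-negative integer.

Newick: (((F,G),T,Y),K,V,R);
Naming internals by '(' encounter order: outermost '(' = _0, next = _1, ...
Query node: Y
Path from root: _0 -> _1 -> Y
Depth of Y: 2 (number of edges from root)

Answer: 2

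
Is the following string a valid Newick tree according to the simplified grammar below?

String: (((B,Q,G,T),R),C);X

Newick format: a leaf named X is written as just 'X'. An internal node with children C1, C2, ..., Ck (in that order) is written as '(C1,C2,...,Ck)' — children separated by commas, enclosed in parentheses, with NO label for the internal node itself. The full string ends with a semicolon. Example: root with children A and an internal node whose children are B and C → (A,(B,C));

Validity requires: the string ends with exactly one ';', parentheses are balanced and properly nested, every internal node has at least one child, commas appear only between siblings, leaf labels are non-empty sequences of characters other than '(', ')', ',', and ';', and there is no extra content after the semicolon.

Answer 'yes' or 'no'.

Input: (((B,Q,G,T),R),C);X
Paren balance: 3 '(' vs 3 ')' OK
Ends with single ';': False
Full parse: FAILS (must end with ;)
Valid: False

Answer: no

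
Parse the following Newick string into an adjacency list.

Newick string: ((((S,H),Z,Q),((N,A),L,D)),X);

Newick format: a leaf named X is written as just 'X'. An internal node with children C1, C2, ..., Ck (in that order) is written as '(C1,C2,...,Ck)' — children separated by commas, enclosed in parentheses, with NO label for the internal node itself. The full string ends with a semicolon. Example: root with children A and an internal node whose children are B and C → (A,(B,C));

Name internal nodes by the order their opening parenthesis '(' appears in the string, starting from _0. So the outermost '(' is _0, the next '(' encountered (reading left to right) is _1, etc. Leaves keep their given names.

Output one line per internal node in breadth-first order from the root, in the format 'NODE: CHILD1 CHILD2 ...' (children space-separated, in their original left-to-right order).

Answer: _0: _1 X
_1: _2 _4
_2: _3 Z Q
_4: _5 L D
_3: S H
_5: N A

Derivation:
Input: ((((S,H),Z,Q),((N,A),L,D)),X);
Scanning left-to-right, naming '(' by encounter order:
  pos 0: '(' -> open internal node _0 (depth 1)
  pos 1: '(' -> open internal node _1 (depth 2)
  pos 2: '(' -> open internal node _2 (depth 3)
  pos 3: '(' -> open internal node _3 (depth 4)
  pos 7: ')' -> close internal node _3 (now at depth 3)
  pos 12: ')' -> close internal node _2 (now at depth 2)
  pos 14: '(' -> open internal node _4 (depth 3)
  pos 15: '(' -> open internal node _5 (depth 4)
  pos 19: ')' -> close internal node _5 (now at depth 3)
  pos 24: ')' -> close internal node _4 (now at depth 2)
  pos 25: ')' -> close internal node _1 (now at depth 1)
  pos 28: ')' -> close internal node _0 (now at depth 0)
Total internal nodes: 6
BFS adjacency from root:
  _0: _1 X
  _1: _2 _4
  _2: _3 Z Q
  _4: _5 L D
  _3: S H
  _5: N A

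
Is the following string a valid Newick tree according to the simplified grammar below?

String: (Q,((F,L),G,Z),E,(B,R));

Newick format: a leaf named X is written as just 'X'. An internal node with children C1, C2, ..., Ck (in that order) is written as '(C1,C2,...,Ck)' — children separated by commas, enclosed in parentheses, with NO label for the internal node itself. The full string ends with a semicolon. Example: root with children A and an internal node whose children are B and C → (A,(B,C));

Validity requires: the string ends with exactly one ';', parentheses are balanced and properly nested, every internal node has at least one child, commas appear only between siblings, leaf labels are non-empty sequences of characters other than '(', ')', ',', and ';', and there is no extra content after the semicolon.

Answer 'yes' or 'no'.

Answer: yes

Derivation:
Input: (Q,((F,L),G,Z),E,(B,R));
Paren balance: 4 '(' vs 4 ')' OK
Ends with single ';': True
Full parse: OK
Valid: True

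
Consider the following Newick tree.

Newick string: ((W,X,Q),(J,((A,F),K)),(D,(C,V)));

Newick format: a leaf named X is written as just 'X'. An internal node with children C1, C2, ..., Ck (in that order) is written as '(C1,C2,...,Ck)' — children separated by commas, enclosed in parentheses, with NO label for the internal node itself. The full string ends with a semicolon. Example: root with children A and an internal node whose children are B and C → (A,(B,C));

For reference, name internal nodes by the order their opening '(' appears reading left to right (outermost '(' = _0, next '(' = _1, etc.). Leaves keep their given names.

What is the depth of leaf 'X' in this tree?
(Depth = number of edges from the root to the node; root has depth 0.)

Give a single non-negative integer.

Newick: ((W,X,Q),(J,((A,F),K)),(D,(C,V)));
Naming internals by '(' encounter order: outermost '(' = _0, next = _1, ...
Query node: X
Path from root: _0 -> _1 -> X
Depth of X: 2 (number of edges from root)

Answer: 2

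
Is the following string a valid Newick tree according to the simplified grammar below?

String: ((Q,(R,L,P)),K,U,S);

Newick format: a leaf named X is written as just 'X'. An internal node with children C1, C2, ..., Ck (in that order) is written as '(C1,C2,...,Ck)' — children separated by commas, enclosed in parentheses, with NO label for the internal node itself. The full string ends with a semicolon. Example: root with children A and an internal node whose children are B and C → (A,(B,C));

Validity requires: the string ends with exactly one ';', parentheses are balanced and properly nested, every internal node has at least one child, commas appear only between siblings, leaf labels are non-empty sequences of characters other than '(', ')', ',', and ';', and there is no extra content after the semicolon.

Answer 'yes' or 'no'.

Answer: yes

Derivation:
Input: ((Q,(R,L,P)),K,U,S);
Paren balance: 3 '(' vs 3 ')' OK
Ends with single ';': True
Full parse: OK
Valid: True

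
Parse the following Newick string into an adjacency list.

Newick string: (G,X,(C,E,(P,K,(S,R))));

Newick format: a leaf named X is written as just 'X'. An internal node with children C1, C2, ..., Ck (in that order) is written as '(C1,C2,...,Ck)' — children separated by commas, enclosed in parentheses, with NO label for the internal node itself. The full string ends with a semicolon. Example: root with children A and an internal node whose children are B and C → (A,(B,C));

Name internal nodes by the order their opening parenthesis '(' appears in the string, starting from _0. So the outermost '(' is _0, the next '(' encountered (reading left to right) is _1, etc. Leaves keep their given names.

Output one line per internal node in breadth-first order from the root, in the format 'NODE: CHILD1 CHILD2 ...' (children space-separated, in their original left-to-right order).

Answer: _0: G X _1
_1: C E _2
_2: P K _3
_3: S R

Derivation:
Input: (G,X,(C,E,(P,K,(S,R))));
Scanning left-to-right, naming '(' by encounter order:
  pos 0: '(' -> open internal node _0 (depth 1)
  pos 5: '(' -> open internal node _1 (depth 2)
  pos 10: '(' -> open internal node _2 (depth 3)
  pos 15: '(' -> open internal node _3 (depth 4)
  pos 19: ')' -> close internal node _3 (now at depth 3)
  pos 20: ')' -> close internal node _2 (now at depth 2)
  pos 21: ')' -> close internal node _1 (now at depth 1)
  pos 22: ')' -> close internal node _0 (now at depth 0)
Total internal nodes: 4
BFS adjacency from root:
  _0: G X _1
  _1: C E _2
  _2: P K _3
  _3: S R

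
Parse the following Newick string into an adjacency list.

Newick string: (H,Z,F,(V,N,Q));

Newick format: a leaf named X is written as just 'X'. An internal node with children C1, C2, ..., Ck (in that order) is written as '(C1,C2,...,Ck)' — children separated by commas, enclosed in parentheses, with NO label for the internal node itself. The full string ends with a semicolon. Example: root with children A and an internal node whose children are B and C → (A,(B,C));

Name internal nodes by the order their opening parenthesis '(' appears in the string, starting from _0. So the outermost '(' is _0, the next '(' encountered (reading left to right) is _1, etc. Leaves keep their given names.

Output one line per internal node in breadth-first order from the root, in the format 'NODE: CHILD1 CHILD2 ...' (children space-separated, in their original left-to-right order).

Answer: _0: H Z F _1
_1: V N Q

Derivation:
Input: (H,Z,F,(V,N,Q));
Scanning left-to-right, naming '(' by encounter order:
  pos 0: '(' -> open internal node _0 (depth 1)
  pos 7: '(' -> open internal node _1 (depth 2)
  pos 13: ')' -> close internal node _1 (now at depth 1)
  pos 14: ')' -> close internal node _0 (now at depth 0)
Total internal nodes: 2
BFS adjacency from root:
  _0: H Z F _1
  _1: V N Q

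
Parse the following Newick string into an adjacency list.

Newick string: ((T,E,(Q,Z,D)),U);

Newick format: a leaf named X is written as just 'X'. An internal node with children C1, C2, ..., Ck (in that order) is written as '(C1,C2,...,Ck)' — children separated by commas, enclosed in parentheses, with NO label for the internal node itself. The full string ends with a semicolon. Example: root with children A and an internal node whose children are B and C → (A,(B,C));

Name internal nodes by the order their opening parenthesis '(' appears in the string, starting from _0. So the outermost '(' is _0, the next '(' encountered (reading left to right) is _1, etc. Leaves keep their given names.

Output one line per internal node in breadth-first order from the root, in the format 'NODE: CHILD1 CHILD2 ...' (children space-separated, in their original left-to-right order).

Answer: _0: _1 U
_1: T E _2
_2: Q Z D

Derivation:
Input: ((T,E,(Q,Z,D)),U);
Scanning left-to-right, naming '(' by encounter order:
  pos 0: '(' -> open internal node _0 (depth 1)
  pos 1: '(' -> open internal node _1 (depth 2)
  pos 6: '(' -> open internal node _2 (depth 3)
  pos 12: ')' -> close internal node _2 (now at depth 2)
  pos 13: ')' -> close internal node _1 (now at depth 1)
  pos 16: ')' -> close internal node _0 (now at depth 0)
Total internal nodes: 3
BFS adjacency from root:
  _0: _1 U
  _1: T E _2
  _2: Q Z D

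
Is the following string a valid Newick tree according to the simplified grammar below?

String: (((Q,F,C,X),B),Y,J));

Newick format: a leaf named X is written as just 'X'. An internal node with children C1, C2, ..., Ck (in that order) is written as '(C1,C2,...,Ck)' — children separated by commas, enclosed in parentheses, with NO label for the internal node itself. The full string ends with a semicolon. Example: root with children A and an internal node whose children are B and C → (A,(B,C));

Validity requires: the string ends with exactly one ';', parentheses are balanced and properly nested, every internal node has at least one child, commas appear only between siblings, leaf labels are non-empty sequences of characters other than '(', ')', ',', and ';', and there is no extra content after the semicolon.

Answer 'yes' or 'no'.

Answer: no

Derivation:
Input: (((Q,F,C,X),B),Y,J));
Paren balance: 3 '(' vs 4 ')' MISMATCH
Ends with single ';': True
Full parse: FAILS (extra content after tree at pos 19)
Valid: False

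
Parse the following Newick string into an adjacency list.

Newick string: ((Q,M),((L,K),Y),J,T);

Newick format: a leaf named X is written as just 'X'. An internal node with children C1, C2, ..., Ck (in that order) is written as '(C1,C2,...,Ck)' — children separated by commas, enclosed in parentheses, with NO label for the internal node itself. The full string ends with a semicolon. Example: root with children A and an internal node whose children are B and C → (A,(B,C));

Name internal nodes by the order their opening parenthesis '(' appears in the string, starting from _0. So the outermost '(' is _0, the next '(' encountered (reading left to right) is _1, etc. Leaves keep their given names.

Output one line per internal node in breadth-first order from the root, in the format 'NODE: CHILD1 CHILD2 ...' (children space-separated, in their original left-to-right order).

Answer: _0: _1 _2 J T
_1: Q M
_2: _3 Y
_3: L K

Derivation:
Input: ((Q,M),((L,K),Y),J,T);
Scanning left-to-right, naming '(' by encounter order:
  pos 0: '(' -> open internal node _0 (depth 1)
  pos 1: '(' -> open internal node _1 (depth 2)
  pos 5: ')' -> close internal node _1 (now at depth 1)
  pos 7: '(' -> open internal node _2 (depth 2)
  pos 8: '(' -> open internal node _3 (depth 3)
  pos 12: ')' -> close internal node _3 (now at depth 2)
  pos 15: ')' -> close internal node _2 (now at depth 1)
  pos 20: ')' -> close internal node _0 (now at depth 0)
Total internal nodes: 4
BFS adjacency from root:
  _0: _1 _2 J T
  _1: Q M
  _2: _3 Y
  _3: L K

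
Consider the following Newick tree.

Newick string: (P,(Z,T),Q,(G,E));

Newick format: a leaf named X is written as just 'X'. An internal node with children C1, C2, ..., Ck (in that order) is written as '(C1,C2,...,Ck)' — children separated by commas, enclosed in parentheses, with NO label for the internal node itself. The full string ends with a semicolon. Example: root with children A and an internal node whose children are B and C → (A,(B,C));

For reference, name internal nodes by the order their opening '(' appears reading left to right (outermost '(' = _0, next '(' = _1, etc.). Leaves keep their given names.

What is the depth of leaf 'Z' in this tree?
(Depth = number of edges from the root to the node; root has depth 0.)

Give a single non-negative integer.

Answer: 2

Derivation:
Newick: (P,(Z,T),Q,(G,E));
Naming internals by '(' encounter order: outermost '(' = _0, next = _1, ...
Query node: Z
Path from root: _0 -> _1 -> Z
Depth of Z: 2 (number of edges from root)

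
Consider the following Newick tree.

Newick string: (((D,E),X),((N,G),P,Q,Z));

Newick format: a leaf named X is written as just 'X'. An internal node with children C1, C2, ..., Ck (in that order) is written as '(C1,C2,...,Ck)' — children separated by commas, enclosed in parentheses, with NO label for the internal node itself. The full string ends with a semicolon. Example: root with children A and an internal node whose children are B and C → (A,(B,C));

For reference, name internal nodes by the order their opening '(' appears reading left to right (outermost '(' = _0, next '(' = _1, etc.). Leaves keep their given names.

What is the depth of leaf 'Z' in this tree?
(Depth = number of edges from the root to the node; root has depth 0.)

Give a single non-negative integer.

Answer: 2

Derivation:
Newick: (((D,E),X),((N,G),P,Q,Z));
Naming internals by '(' encounter order: outermost '(' = _0, next = _1, ...
Query node: Z
Path from root: _0 -> _3 -> Z
Depth of Z: 2 (number of edges from root)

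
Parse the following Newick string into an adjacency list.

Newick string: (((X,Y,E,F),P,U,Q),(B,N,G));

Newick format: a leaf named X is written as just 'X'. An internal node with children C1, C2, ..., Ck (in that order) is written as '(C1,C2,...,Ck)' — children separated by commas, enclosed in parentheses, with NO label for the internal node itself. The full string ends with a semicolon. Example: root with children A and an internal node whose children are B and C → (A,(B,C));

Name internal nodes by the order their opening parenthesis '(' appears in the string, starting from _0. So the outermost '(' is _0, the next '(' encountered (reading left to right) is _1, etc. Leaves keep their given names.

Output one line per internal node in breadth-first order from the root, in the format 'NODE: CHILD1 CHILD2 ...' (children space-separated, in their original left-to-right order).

Answer: _0: _1 _3
_1: _2 P U Q
_3: B N G
_2: X Y E F

Derivation:
Input: (((X,Y,E,F),P,U,Q),(B,N,G));
Scanning left-to-right, naming '(' by encounter order:
  pos 0: '(' -> open internal node _0 (depth 1)
  pos 1: '(' -> open internal node _1 (depth 2)
  pos 2: '(' -> open internal node _2 (depth 3)
  pos 10: ')' -> close internal node _2 (now at depth 2)
  pos 17: ')' -> close internal node _1 (now at depth 1)
  pos 19: '(' -> open internal node _3 (depth 2)
  pos 25: ')' -> close internal node _3 (now at depth 1)
  pos 26: ')' -> close internal node _0 (now at depth 0)
Total internal nodes: 4
BFS adjacency from root:
  _0: _1 _3
  _1: _2 P U Q
  _3: B N G
  _2: X Y E F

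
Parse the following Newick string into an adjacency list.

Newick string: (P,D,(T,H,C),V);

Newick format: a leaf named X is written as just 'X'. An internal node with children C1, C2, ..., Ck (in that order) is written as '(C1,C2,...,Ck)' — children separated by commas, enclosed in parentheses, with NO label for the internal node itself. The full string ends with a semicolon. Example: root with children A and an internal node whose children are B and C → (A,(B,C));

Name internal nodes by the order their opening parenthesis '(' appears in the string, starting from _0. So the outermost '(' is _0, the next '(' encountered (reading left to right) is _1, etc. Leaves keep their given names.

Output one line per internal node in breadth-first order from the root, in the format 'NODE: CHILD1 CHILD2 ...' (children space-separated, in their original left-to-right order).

Input: (P,D,(T,H,C),V);
Scanning left-to-right, naming '(' by encounter order:
  pos 0: '(' -> open internal node _0 (depth 1)
  pos 5: '(' -> open internal node _1 (depth 2)
  pos 11: ')' -> close internal node _1 (now at depth 1)
  pos 14: ')' -> close internal node _0 (now at depth 0)
Total internal nodes: 2
BFS adjacency from root:
  _0: P D _1 V
  _1: T H C

Answer: _0: P D _1 V
_1: T H C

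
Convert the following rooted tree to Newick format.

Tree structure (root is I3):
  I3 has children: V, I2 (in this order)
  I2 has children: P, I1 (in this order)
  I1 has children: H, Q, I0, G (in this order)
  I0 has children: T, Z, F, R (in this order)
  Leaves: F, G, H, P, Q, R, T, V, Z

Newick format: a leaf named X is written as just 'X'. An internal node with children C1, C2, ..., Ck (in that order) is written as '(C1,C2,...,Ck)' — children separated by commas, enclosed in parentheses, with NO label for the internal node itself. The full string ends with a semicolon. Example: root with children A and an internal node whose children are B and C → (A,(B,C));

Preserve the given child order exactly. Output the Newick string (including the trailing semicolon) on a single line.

internal I3 with children ['V', 'I2']
  leaf 'V' → 'V'
  internal I2 with children ['P', 'I1']
    leaf 'P' → 'P'
    internal I1 with children ['H', 'Q', 'I0', 'G']
      leaf 'H' → 'H'
      leaf 'Q' → 'Q'
      internal I0 with children ['T', 'Z', 'F', 'R']
        leaf 'T' → 'T'
        leaf 'Z' → 'Z'
        leaf 'F' → 'F'
        leaf 'R' → 'R'
      → '(T,Z,F,R)'
      leaf 'G' → 'G'
    → '(H,Q,(T,Z,F,R),G)'
  → '(P,(H,Q,(T,Z,F,R),G))'
→ '(V,(P,(H,Q,(T,Z,F,R),G)))'
Final: (V,(P,(H,Q,(T,Z,F,R),G)));

Answer: (V,(P,(H,Q,(T,Z,F,R),G)));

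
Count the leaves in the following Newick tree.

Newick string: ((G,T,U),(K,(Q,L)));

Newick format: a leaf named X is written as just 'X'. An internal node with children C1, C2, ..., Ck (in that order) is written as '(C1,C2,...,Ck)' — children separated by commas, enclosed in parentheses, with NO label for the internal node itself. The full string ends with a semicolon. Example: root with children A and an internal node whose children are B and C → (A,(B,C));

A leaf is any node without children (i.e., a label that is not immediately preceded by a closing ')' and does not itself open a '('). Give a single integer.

Answer: 6

Derivation:
Newick: ((G,T,U),(K,(Q,L)));
Scan left-to-right; a leaf is any maximal label run not followed by '(':
  pos 2: leaf 'G' → count = 1
  pos 4: leaf 'T' → count = 2
  pos 6: leaf 'U' → count = 3
  pos 10: leaf 'K' → count = 4
  pos 13: leaf 'Q' → count = 5
  pos 15: leaf 'L' → count = 6
Total leaves: 6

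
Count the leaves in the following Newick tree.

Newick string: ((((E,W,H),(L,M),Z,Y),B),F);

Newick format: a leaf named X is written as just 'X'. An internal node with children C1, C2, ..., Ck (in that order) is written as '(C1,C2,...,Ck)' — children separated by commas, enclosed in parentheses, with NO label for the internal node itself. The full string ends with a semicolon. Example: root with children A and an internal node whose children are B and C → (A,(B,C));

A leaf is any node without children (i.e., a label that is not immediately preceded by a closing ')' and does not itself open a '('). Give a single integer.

Answer: 9

Derivation:
Newick: ((((E,W,H),(L,M),Z,Y),B),F);
Scan left-to-right; a leaf is any maximal label run not followed by '(':
  pos 4: leaf 'E' → count = 1
  pos 6: leaf 'W' → count = 2
  pos 8: leaf 'H' → count = 3
  pos 12: leaf 'L' → count = 4
  pos 14: leaf 'M' → count = 5
  pos 17: leaf 'Z' → count = 6
  pos 19: leaf 'Y' → count = 7
  pos 22: leaf 'B' → count = 8
  pos 25: leaf 'F' → count = 9
Total leaves: 9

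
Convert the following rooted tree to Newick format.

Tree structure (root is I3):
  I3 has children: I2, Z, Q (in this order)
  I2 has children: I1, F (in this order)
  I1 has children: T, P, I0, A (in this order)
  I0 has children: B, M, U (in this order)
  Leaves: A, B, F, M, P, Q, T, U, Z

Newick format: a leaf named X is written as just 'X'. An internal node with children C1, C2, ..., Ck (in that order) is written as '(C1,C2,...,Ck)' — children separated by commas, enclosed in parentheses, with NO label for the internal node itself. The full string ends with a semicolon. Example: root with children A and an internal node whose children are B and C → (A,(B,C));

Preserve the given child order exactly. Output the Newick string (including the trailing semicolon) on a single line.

internal I3 with children ['I2', 'Z', 'Q']
  internal I2 with children ['I1', 'F']
    internal I1 with children ['T', 'P', 'I0', 'A']
      leaf 'T' → 'T'
      leaf 'P' → 'P'
      internal I0 with children ['B', 'M', 'U']
        leaf 'B' → 'B'
        leaf 'M' → 'M'
        leaf 'U' → 'U'
      → '(B,M,U)'
      leaf 'A' → 'A'
    → '(T,P,(B,M,U),A)'
    leaf 'F' → 'F'
  → '((T,P,(B,M,U),A),F)'
  leaf 'Z' → 'Z'
  leaf 'Q' → 'Q'
→ '(((T,P,(B,M,U),A),F),Z,Q)'
Final: (((T,P,(B,M,U),A),F),Z,Q);

Answer: (((T,P,(B,M,U),A),F),Z,Q);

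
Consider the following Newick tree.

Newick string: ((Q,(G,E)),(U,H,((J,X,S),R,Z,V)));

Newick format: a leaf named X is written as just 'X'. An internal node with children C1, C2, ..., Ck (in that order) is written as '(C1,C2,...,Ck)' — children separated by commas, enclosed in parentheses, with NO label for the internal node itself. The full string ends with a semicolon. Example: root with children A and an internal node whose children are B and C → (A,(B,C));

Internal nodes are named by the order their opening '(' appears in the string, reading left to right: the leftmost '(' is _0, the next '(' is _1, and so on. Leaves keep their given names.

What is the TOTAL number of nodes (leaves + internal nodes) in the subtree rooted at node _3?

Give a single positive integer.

Answer: 11

Derivation:
Newick: ((Q,(G,E)),(U,H,((J,X,S),R,Z,V)));
Locate _3: it is the '(' at position 11 (the 4th '(' reading left to right).
Query: subtree rooted at _3
_3: subtree_size = 1 + 10
  U: subtree_size = 1 + 0
  H: subtree_size = 1 + 0
  _4: subtree_size = 1 + 7
    _5: subtree_size = 1 + 3
      J: subtree_size = 1 + 0
      X: subtree_size = 1 + 0
      S: subtree_size = 1 + 0
    R: subtree_size = 1 + 0
    Z: subtree_size = 1 + 0
    V: subtree_size = 1 + 0
Total subtree size of _3: 11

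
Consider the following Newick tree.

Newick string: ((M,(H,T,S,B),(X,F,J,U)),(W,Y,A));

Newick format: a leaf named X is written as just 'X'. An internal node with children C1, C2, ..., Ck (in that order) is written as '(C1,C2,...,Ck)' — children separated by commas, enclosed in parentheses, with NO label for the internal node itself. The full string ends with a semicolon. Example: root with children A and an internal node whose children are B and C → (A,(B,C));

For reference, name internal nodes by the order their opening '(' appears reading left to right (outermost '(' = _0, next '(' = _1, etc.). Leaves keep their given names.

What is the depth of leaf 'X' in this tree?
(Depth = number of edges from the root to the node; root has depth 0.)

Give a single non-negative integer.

Answer: 3

Derivation:
Newick: ((M,(H,T,S,B),(X,F,J,U)),(W,Y,A));
Naming internals by '(' encounter order: outermost '(' = _0, next = _1, ...
Query node: X
Path from root: _0 -> _1 -> _3 -> X
Depth of X: 3 (number of edges from root)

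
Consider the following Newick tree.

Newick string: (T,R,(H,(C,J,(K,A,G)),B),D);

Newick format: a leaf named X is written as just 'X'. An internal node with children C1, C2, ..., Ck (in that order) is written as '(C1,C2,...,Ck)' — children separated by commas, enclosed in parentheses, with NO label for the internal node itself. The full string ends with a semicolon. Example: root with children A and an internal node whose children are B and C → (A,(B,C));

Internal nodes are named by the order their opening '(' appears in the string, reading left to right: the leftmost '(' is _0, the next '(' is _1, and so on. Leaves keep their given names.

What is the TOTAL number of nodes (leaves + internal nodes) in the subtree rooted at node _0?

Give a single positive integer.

Answer: 14

Derivation:
Newick: (T,R,(H,(C,J,(K,A,G)),B),D);
Locate _0: it is the '(' at position 0 (the 1st '(' reading left to right).
Query: subtree rooted at _0
_0: subtree_size = 1 + 13
  T: subtree_size = 1 + 0
  R: subtree_size = 1 + 0
  _1: subtree_size = 1 + 9
    H: subtree_size = 1 + 0
    _2: subtree_size = 1 + 6
      C: subtree_size = 1 + 0
      J: subtree_size = 1 + 0
      _3: subtree_size = 1 + 3
        K: subtree_size = 1 + 0
        A: subtree_size = 1 + 0
        G: subtree_size = 1 + 0
    B: subtree_size = 1 + 0
  D: subtree_size = 1 + 0
Total subtree size of _0: 14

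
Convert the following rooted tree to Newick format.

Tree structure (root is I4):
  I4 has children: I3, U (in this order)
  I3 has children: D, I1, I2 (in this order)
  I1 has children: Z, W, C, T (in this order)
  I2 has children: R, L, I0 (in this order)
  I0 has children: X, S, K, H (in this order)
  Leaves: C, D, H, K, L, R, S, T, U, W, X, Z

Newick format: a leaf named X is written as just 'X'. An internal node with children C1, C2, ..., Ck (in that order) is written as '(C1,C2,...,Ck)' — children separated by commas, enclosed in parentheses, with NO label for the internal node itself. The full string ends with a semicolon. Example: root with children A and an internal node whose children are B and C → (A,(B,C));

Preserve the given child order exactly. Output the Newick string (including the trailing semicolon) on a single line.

internal I4 with children ['I3', 'U']
  internal I3 with children ['D', 'I1', 'I2']
    leaf 'D' → 'D'
    internal I1 with children ['Z', 'W', 'C', 'T']
      leaf 'Z' → 'Z'
      leaf 'W' → 'W'
      leaf 'C' → 'C'
      leaf 'T' → 'T'
    → '(Z,W,C,T)'
    internal I2 with children ['R', 'L', 'I0']
      leaf 'R' → 'R'
      leaf 'L' → 'L'
      internal I0 with children ['X', 'S', 'K', 'H']
        leaf 'X' → 'X'
        leaf 'S' → 'S'
        leaf 'K' → 'K'
        leaf 'H' → 'H'
      → '(X,S,K,H)'
    → '(R,L,(X,S,K,H))'
  → '(D,(Z,W,C,T),(R,L,(X,S,K,H)))'
  leaf 'U' → 'U'
→ '((D,(Z,W,C,T),(R,L,(X,S,K,H))),U)'
Final: ((D,(Z,W,C,T),(R,L,(X,S,K,H))),U);

Answer: ((D,(Z,W,C,T),(R,L,(X,S,K,H))),U);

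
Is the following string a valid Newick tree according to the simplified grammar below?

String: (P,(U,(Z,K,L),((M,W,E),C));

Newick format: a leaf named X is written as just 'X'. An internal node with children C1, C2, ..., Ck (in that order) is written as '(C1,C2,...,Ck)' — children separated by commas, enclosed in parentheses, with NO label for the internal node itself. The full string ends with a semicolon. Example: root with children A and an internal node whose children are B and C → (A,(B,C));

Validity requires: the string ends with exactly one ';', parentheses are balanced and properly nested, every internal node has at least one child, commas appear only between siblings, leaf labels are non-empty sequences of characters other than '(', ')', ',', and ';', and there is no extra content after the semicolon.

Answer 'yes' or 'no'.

Input: (P,(U,(Z,K,L),((M,W,E),C));
Paren balance: 5 '(' vs 4 ')' MISMATCH
Ends with single ';': True
Full parse: FAILS (expected , or ) at pos 26)
Valid: False

Answer: no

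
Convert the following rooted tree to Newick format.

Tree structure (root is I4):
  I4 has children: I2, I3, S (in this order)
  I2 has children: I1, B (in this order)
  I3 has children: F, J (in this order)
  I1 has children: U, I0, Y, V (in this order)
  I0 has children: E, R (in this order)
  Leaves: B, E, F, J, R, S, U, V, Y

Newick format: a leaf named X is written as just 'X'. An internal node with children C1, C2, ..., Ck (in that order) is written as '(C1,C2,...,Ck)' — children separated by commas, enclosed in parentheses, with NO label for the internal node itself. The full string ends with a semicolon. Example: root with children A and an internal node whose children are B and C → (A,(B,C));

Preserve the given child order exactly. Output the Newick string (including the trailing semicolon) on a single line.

Answer: (((U,(E,R),Y,V),B),(F,J),S);

Derivation:
internal I4 with children ['I2', 'I3', 'S']
  internal I2 with children ['I1', 'B']
    internal I1 with children ['U', 'I0', 'Y', 'V']
      leaf 'U' → 'U'
      internal I0 with children ['E', 'R']
        leaf 'E' → 'E'
        leaf 'R' → 'R'
      → '(E,R)'
      leaf 'Y' → 'Y'
      leaf 'V' → 'V'
    → '(U,(E,R),Y,V)'
    leaf 'B' → 'B'
  → '((U,(E,R),Y,V),B)'
  internal I3 with children ['F', 'J']
    leaf 'F' → 'F'
    leaf 'J' → 'J'
  → '(F,J)'
  leaf 'S' → 'S'
→ '(((U,(E,R),Y,V),B),(F,J),S)'
Final: (((U,(E,R),Y,V),B),(F,J),S);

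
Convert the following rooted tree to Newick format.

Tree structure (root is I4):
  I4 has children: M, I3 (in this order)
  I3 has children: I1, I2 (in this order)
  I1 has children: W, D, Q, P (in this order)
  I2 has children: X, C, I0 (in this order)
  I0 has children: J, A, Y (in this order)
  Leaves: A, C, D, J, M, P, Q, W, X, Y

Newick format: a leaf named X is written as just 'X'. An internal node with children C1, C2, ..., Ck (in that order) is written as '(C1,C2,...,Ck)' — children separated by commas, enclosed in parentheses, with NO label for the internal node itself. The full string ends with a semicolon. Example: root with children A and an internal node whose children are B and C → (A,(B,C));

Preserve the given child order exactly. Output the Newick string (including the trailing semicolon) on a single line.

internal I4 with children ['M', 'I3']
  leaf 'M' → 'M'
  internal I3 with children ['I1', 'I2']
    internal I1 with children ['W', 'D', 'Q', 'P']
      leaf 'W' → 'W'
      leaf 'D' → 'D'
      leaf 'Q' → 'Q'
      leaf 'P' → 'P'
    → '(W,D,Q,P)'
    internal I2 with children ['X', 'C', 'I0']
      leaf 'X' → 'X'
      leaf 'C' → 'C'
      internal I0 with children ['J', 'A', 'Y']
        leaf 'J' → 'J'
        leaf 'A' → 'A'
        leaf 'Y' → 'Y'
      → '(J,A,Y)'
    → '(X,C,(J,A,Y))'
  → '((W,D,Q,P),(X,C,(J,A,Y)))'
→ '(M,((W,D,Q,P),(X,C,(J,A,Y))))'
Final: (M,((W,D,Q,P),(X,C,(J,A,Y))));

Answer: (M,((W,D,Q,P),(X,C,(J,A,Y))));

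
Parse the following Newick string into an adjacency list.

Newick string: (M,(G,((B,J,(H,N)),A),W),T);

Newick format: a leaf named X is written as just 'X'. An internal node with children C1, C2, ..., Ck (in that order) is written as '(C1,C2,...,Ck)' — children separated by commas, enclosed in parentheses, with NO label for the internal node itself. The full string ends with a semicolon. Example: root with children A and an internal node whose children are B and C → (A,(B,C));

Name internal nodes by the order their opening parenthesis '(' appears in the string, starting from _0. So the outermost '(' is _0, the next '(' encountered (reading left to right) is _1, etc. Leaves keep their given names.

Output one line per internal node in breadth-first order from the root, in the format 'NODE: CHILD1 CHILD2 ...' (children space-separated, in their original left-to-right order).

Input: (M,(G,((B,J,(H,N)),A),W),T);
Scanning left-to-right, naming '(' by encounter order:
  pos 0: '(' -> open internal node _0 (depth 1)
  pos 3: '(' -> open internal node _1 (depth 2)
  pos 6: '(' -> open internal node _2 (depth 3)
  pos 7: '(' -> open internal node _3 (depth 4)
  pos 12: '(' -> open internal node _4 (depth 5)
  pos 16: ')' -> close internal node _4 (now at depth 4)
  pos 17: ')' -> close internal node _3 (now at depth 3)
  pos 20: ')' -> close internal node _2 (now at depth 2)
  pos 23: ')' -> close internal node _1 (now at depth 1)
  pos 26: ')' -> close internal node _0 (now at depth 0)
Total internal nodes: 5
BFS adjacency from root:
  _0: M _1 T
  _1: G _2 W
  _2: _3 A
  _3: B J _4
  _4: H N

Answer: _0: M _1 T
_1: G _2 W
_2: _3 A
_3: B J _4
_4: H N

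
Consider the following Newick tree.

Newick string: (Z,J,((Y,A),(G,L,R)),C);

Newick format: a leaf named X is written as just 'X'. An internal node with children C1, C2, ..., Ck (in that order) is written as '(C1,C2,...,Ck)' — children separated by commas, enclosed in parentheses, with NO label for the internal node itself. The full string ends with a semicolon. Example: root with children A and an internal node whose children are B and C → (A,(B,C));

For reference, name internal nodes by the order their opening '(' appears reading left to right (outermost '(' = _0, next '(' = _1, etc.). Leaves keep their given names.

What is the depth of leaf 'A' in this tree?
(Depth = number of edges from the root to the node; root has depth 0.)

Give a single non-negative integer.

Answer: 3

Derivation:
Newick: (Z,J,((Y,A),(G,L,R)),C);
Naming internals by '(' encounter order: outermost '(' = _0, next = _1, ...
Query node: A
Path from root: _0 -> _1 -> _2 -> A
Depth of A: 3 (number of edges from root)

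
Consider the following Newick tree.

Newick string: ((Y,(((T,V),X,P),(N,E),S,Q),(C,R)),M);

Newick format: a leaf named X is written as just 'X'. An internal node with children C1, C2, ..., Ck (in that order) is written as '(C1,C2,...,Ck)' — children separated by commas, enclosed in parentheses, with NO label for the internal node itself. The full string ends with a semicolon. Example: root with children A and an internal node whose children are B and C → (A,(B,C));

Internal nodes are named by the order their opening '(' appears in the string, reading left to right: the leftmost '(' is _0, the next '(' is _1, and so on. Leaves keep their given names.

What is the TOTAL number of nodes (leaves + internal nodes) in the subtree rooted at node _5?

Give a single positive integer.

Newick: ((Y,(((T,V),X,P),(N,E),S,Q),(C,R)),M);
Locate _5: it is the '(' at position 17 (the 6th '(' reading left to right).
Query: subtree rooted at _5
_5: subtree_size = 1 + 2
  N: subtree_size = 1 + 0
  E: subtree_size = 1 + 0
Total subtree size of _5: 3

Answer: 3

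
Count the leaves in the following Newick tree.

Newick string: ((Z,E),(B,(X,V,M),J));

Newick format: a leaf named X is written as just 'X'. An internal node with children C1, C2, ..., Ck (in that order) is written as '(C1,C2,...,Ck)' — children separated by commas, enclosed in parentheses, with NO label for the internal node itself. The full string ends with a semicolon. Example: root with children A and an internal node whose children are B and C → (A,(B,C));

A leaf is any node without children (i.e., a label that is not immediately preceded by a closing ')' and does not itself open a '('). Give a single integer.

Newick: ((Z,E),(B,(X,V,M),J));
Scan left-to-right; a leaf is any maximal label run not followed by '(':
  pos 2: leaf 'Z' → count = 1
  pos 4: leaf 'E' → count = 2
  pos 8: leaf 'B' → count = 3
  pos 11: leaf 'X' → count = 4
  pos 13: leaf 'V' → count = 5
  pos 15: leaf 'M' → count = 6
  pos 18: leaf 'J' → count = 7
Total leaves: 7

Answer: 7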